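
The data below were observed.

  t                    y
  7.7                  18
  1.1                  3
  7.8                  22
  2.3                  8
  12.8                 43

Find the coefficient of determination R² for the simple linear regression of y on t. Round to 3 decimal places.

0.952

n = 5, Σx = 31.7, Σy = 94, Σxy = 882.3, Σx² = 290.47, Σy² = 2730
Sxx = Σx² − (Σx)²/n = 290.47 − 200.978 = 89.492
Sxy = Σxy − (Σx)(Σy)/n = 882.3 − 595.96 = 286.34
Syy = Σy² − (Σy)²/n = 2730 − 1767.2 = 962.8
R² = Sxy²/(Sxx·Syy) = (286.34)²/(89.492·962.8) = 0.951577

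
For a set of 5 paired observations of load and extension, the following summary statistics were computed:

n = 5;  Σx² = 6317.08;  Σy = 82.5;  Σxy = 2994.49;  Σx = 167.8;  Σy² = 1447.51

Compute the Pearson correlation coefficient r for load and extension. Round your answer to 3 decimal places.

Sxx = Σx² − (Σx)²/n = 6317.08 − 5631.368 = 685.712
Sxy = Σxy − (Σx)(Σy)/n = 2994.49 − 2768.7 = 225.79
Syy = Σy² − (Σy)²/n = 1447.51 − 1361.25 = 86.26
r = Sxy/√(Sxx·Syy) = 225.79/√(59149.51712) = 225.79/243.206737 = 0.928387

0.928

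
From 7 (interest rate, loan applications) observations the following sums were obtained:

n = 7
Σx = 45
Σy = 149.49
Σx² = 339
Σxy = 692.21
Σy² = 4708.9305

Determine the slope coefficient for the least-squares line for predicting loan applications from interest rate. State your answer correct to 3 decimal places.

Sxx = Σx² − (Σx)²/n = 339 − 289.285714 = 49.714286
Sxy = Σxy − (Σx)(Σy)/n = 692.21 − 961.007143 = -268.797143
b = Sxy/Sxx = -268.797143/49.714286 = -5.406839

-5.407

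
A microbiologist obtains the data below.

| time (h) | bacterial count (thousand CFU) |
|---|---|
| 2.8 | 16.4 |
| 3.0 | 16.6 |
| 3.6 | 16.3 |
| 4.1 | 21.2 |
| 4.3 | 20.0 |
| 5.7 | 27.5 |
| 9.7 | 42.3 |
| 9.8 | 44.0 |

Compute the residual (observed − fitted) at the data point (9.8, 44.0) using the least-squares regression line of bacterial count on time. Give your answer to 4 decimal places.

0.6775

n = 8, Σx = 43, Σy = 204.3, Σxy = 1325.58, Σx² = 287.72
Sxx = Σx² − (Σx)²/n = 287.72 − 231.125 = 56.595
Sxy = Σxy − (Σx)(Σy)/n = 1325.58 − 1098.1125 = 227.4675
b = Sxy/Sxx = 227.4675/56.595 = 4.019215
a = ȳ − b·x̄ = 25.5375 − 4.019215·5.375 = 3.934217
ŷ(9.8) = 3.934217 + 4.019215·9.8 = 43.322528
residual = y − ŷ = 44.0 − 43.322528 = 0.677472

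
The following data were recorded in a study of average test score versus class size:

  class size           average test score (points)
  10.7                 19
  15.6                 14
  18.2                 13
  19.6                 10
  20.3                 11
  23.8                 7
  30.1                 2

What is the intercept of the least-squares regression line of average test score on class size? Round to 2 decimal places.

n = 7, Σx = 138.3, Σy = 76, Σxy = 1304.4, Σx² = 2957.79
Sxx = Σx² − (Σx)²/n = 2957.79 − 2732.412857 = 225.377143
Sxy = Σxy − (Σx)(Σy)/n = 1304.4 − 1501.542857 = -197.142857
b = Sxy/Sxx = -197.142857/225.377143 = -0.874724
a = ȳ − b·x̄ = 10.857143 − (-0.874724)·19.757143 = 28.139195

28.14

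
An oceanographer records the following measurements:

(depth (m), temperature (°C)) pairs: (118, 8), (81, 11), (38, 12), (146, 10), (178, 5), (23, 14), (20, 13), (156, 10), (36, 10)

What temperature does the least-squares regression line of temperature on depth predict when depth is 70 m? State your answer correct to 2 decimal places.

n = 9, Σx = 796, Σy = 93, Σxy = 7143, Σx² = 101490
Sxx = Σx² − (Σx)²/n = 101490 − 70401.777778 = 31088.222222
Sxy = Σxy − (Σx)(Σy)/n = 7143 − 8225.333333 = -1082.333333
b = Sxy/Sxx = -1082.333333/31088.222222 = -0.034815
a = ȳ − b·x̄ = 10.333333 − (-0.034815)·88.444444 = 13.412518
ŷ(70) = a + b·70 = 13.412518 + (-0.034815)·70 = 10.975475

10.98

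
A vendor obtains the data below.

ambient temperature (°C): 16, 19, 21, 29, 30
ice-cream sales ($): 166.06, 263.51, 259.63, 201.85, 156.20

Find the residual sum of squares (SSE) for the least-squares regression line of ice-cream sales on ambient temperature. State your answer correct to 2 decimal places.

n = 5, Σx = 115, Σy = 1047.25, Σxy = 23655.53, Σx² = 2799, Σy² = 229563.0431
Sxx = Σx² − (Σx)²/n = 2799 − 2645 = 154
Sxy = Σxy − (Σx)(Σy)/n = 23655.53 − 24086.75 = -431.22
Syy = Σy² − (Σy)²/n = 229563.0431 − 219346.5125 = 10216.5306
b = Sxy/Sxx = -431.22/154 = -2.800130
SSE = Syy − b·Sxy = 10216.5306 − (-2.800130)·(-431.22) = 9009.058597

9009.06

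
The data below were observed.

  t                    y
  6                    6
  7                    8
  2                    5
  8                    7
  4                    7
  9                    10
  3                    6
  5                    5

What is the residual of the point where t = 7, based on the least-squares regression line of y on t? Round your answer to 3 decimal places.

n = 8, Σx = 44, Σy = 54, Σxy = 319, Σx² = 284
Sxx = Σx² − (Σx)²/n = 284 − 242 = 42
Sxy = Σxy − (Σx)(Σy)/n = 319 − 297 = 22
b = Sxy/Sxx = 22/42 = 0.523810
a = ȳ − b·x̄ = 6.75 − 0.523810·5.5 = 3.869048
ŷ(7) = 3.869048 + 0.523810·7 = 7.535714
residual = y − ŷ = 8 − 7.535714 = 0.464286

0.464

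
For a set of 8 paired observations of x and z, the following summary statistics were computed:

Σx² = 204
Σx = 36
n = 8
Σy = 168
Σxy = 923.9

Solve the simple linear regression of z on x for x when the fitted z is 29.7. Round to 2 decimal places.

6.68

Sxx = Σx² − (Σx)²/n = 204 − 162 = 42
Sxy = Σxy − (Σx)(Σy)/n = 923.9 − 756 = 167.9
b = Sxy/Sxx = 167.9/42 = 3.997619
a = ȳ − b·x̄ = 21 − 3.997619·4.5 = 3.010714
Set a + b·x = 29.7: x = (29.7 − 3.010714) / 3.997619 = 6.676295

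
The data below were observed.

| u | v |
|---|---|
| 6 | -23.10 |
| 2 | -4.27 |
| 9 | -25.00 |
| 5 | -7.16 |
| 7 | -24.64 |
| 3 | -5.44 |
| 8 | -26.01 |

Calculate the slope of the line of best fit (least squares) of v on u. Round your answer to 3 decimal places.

n = 7, Σx = 40, Σy = -115.62, Σxy = -804.82, Σx² = 268
Sxx = Σx² − (Σx)²/n = 268 − 228.571429 = 39.428571
Sxy = Σxy − (Σx)(Σy)/n = -804.82 − (-660.685714) = -144.134286
b = Sxy/Sxx = -144.134286/39.428571 = -3.655580

-3.656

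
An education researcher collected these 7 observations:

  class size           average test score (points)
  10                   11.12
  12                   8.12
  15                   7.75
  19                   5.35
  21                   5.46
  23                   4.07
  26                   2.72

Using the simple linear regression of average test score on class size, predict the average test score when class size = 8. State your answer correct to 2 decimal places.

11.04

n = 7, Σx = 126, Σy = 44.59, Σxy = 705.53, Σx² = 2476
Sxx = Σx² − (Σx)²/n = 2476 − 2268 = 208
Sxy = Σxy − (Σx)(Σy)/n = 705.53 − 802.62 = -97.09
b = Sxy/Sxx = -97.09/208 = -0.466779
a = ȳ − b·x̄ = 6.37 − (-0.466779)·18 = 14.772019
ŷ(8) = a + b·8 = 14.772019 + (-0.466779)·8 = 11.037788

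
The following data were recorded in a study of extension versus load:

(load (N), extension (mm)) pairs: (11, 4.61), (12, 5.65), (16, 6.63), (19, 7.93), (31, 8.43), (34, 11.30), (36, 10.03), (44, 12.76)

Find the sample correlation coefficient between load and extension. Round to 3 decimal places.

0.959

n = 8, Σx = 203, Σy = 67.34, Σxy = 1943.31, Σx² = 6231, Σy² = 622.1898
Sxx = Σx² − (Σx)²/n = 6231 − 5151.125 = 1079.875
Sxy = Σxy − (Σx)(Σy)/n = 1943.31 − 1708.7525 = 234.5575
Syy = Σy² − (Σy)²/n = 622.1898 − 566.83445 = 55.35535
r = Sxy/√(Sxx·Syy) = 234.5575/√(59776.858581) = 234.5575/244.493064 = 0.959363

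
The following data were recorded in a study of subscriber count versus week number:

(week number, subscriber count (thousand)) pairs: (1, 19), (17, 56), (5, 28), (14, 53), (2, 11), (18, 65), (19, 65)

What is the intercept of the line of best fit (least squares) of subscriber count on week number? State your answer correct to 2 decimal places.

11.86

n = 7, Σx = 76, Σy = 297, Σxy = 4280, Σx² = 1200
Sxx = Σx² − (Σx)²/n = 1200 − 825.142857 = 374.857143
Sxy = Σxy − (Σx)(Σy)/n = 4280 − 3224.571429 = 1055.428571
b = Sxy/Sxx = 1055.428571/374.857143 = 2.815549
a = ȳ − b·x̄ = 42.428571 − 2.815549·10.857143 = 11.859756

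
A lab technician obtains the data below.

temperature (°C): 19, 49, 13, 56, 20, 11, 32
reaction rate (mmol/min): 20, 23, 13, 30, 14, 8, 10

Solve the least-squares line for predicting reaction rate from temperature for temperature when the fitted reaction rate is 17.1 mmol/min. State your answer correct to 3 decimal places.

n = 7, Σx = 200, Σy = 118, Σxy = 4044, Σx² = 7612
Sxx = Σx² − (Σx)²/n = 7612 − 5714.285714 = 1897.714286
Sxy = Σxy − (Σx)(Σy)/n = 4044 − 3371.428571 = 672.571429
b = Sxy/Sxx = 672.571429/1897.714286 = 0.354411
a = ȳ − b·x̄ = 16.857143 − 0.354411·28.571429 = 6.731105
Set a + b·x = 17.1: x = (17.1 − 6.731105) / 0.354411 = 29.256669

29.257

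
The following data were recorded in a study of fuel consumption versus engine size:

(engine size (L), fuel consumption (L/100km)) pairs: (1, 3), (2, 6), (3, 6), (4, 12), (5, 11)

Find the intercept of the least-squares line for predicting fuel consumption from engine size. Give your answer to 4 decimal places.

1.0000

n = 5, Σx = 15, Σy = 38, Σxy = 136, Σx² = 55
Sxx = Σx² − (Σx)²/n = 55 − 45 = 10
Sxy = Σxy − (Σx)(Σy)/n = 136 − 114 = 22
b = Sxy/Sxx = 22/10 = 2.2
a = ȳ − b·x̄ = 7.6 − 2.2·3 = 1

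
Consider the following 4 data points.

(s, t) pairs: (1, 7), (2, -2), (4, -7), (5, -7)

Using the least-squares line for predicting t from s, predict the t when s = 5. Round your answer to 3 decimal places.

n = 4, Σx = 12, Σy = -9, Σxy = -60, Σx² = 46
Sxx = Σx² − (Σx)²/n = 46 − 36 = 10
Sxy = Σxy − (Σx)(Σy)/n = -60 − (-27) = -33
b = Sxy/Sxx = -33/10 = -3.3
a = ȳ − b·x̄ = -2.25 − (-3.3)·3 = 7.65
ŷ(5) = a + b·5 = 7.65 + (-3.3)·5 = -8.85

-8.850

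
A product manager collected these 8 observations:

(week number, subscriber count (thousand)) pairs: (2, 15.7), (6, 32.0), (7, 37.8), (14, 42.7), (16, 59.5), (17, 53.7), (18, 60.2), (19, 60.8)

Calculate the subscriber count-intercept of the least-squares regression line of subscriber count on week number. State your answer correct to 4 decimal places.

15.2115

n = 8, Σx = 99, Σy = 362.4, Σxy = 5189.5, Σx² = 1515
Sxx = Σx² − (Σx)²/n = 1515 − 1225.125 = 289.875
Sxy = Σxy − (Σx)(Σy)/n = 5189.5 − 4484.7 = 704.8
b = Sxy/Sxx = 704.8/289.875 = 2.431393
a = ȳ − b·x̄ = 45.3 − 2.431393·12.375 = 15.211514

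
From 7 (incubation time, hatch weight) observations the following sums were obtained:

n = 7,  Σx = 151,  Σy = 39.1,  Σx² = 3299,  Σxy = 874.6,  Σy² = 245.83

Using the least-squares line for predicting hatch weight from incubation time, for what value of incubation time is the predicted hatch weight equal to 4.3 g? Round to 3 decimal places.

Sxx = Σx² − (Σx)²/n = 3299 − 3257.285714 = 41.714286
Sxy = Σxy − (Σx)(Σy)/n = 874.6 − 843.442857 = 31.157143
b = Sxy/Sxx = 31.157143/41.714286 = 0.746918
a = ȳ − b·x̄ = 5.585714 − 0.746918·21.571429 = -10.526370
Set a + b·x = 4.3: x = (4.3 − (-10.526370)) / 0.746918 = 19.850069

19.850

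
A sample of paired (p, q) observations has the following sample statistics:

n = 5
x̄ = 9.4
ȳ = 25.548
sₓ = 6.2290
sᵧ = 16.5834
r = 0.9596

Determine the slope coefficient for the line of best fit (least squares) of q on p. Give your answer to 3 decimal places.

b = r · sᵧ/sₓ = 0.9596 · 16.5834/6.229 = 2.554733

2.555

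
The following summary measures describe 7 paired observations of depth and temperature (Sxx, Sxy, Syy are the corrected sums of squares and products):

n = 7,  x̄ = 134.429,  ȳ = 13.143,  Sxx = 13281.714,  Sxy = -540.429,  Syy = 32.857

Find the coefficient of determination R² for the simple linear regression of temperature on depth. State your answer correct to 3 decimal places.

R² = Sxy²/(Sxx·Syy) = (-540.429)²/(13281.714·32.857) = 0.669261

0.669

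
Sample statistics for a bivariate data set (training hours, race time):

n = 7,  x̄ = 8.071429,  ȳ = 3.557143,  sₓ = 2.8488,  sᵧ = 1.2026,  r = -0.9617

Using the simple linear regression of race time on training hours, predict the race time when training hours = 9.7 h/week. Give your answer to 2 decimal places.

b = r · sᵧ/sₓ = -0.9617 · 1.2026/2.8488 = -0.405975
a = ȳ − b·x̄ = 3.557143 − (-0.405975)·8.071429 = 6.833938
ŷ(9.7) = a + b·9.7 = 6.833938 + (-0.405975)·9.7 = 2.895985

2.90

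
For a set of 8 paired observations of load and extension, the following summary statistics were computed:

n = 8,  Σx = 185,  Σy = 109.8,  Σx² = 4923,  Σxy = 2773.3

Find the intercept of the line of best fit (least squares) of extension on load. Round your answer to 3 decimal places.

Sxx = Σx² − (Σx)²/n = 4923 − 4278.125 = 644.875
Sxy = Σxy − (Σx)(Σy)/n = 2773.3 − 2539.125 = 234.175
b = Sxy/Sxx = 234.175/644.875 = 0.363132
a = ȳ − b·x̄ = 13.725 − 0.363132·23.125 = 5.327563

5.328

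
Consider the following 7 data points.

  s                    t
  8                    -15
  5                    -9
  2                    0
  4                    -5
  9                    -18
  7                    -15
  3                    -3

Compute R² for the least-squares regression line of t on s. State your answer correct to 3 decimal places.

n = 7, Σx = 38, Σy = -65, Σxy = -461, Σx² = 248, Σy² = 889
Sxx = Σx² − (Σx)²/n = 248 − 206.285714 = 41.714286
Sxy = Σxy − (Σx)(Σy)/n = -461 − (-352.857143) = -108.142857
Syy = Σy² − (Σy)²/n = 889 − 603.571429 = 285.428571
R² = Sxy²/(Sxx·Syy) = (-108.142857)²/(41.714286·285.428571) = 0.982231

0.982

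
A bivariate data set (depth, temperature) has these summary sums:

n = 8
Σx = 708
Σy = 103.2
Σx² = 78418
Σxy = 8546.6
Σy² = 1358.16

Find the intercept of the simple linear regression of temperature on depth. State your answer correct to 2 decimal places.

Sxx = Σx² − (Σx)²/n = 78418 − 62658 = 15760
Sxy = Σxy − (Σx)(Σy)/n = 8546.6 − 9133.2 = -586.6
b = Sxy/Sxx = -586.6/15760 = -0.037221
a = ȳ − b·x̄ = 12.9 − (-0.037221)·88.5 = 16.194042

16.19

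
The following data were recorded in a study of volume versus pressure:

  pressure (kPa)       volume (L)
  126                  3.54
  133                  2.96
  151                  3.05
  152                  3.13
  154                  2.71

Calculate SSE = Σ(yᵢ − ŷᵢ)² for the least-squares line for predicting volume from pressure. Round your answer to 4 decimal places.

n = 5, Σx = 716, Σy = 15.39, Σxy = 2193.37, Σx² = 103186, Σy² = 47.7367
Sxx = Σx² − (Σx)²/n = 103186 − 102531.2 = 654.8
Sxy = Σxy − (Σx)(Σy)/n = 2193.37 − 2203.848 = -10.478
Syy = Σy² − (Σy)²/n = 47.7367 − 47.37042 = 0.36628
b = Sxy/Sxx = -10.478/654.8 = -0.016002
SSE = Syy − b·Sxy = 0.36628 − (-0.016002)·(-10.478) = 0.198613

0.1986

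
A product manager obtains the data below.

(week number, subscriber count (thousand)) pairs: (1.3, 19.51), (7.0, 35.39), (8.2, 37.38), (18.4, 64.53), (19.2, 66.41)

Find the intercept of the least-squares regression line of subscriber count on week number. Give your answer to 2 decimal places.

n = 5, Σx = 54.1, Σy = 223.22, Σxy = 3042.033, Σx² = 825.13
Sxx = Σx² − (Σx)²/n = 825.13 − 585.362 = 239.768
Sxy = Σxy − (Σx)(Σy)/n = 3042.033 − 2415.2404 = 626.7926
b = Sxy/Sxx = 626.7926/239.768 = 2.614163
a = ȳ − b·x̄ = 44.644 − 2.614163·10.82 = 16.358758

16.36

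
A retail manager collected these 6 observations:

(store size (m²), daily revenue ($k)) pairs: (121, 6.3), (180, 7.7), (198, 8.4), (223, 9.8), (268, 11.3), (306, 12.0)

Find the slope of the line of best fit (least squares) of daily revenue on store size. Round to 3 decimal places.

0.033

n = 6, Σx = 1296, Σy = 55.5, Σxy = 12697.3, Σx² = 301434
Sxx = Σx² − (Σx)²/n = 301434 − 279936 = 21498
Sxy = Σxy − (Σx)(Σy)/n = 12697.3 − 11988 = 709.3
b = Sxy/Sxx = 709.3/21498 = 0.032994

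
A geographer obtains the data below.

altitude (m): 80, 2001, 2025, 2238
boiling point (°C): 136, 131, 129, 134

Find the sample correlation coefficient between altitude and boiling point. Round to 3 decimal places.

n = 4, Σx = 6344, Σy = 530, Σxy = 834128, Σx² = 13119670, Σy² = 70254
Sxx = Σx² − (Σx)²/n = 13119670 − 10061584 = 3058086
Sxy = Σxy − (Σx)(Σy)/n = 834128 − 840580 = -6452
Syy = Σy² − (Σy)²/n = 70254 − 70225 = 29
r = Sxy/√(Sxx·Syy) = -6452/√(88684494) = -6452/9417.244501 = -0.685126

-0.685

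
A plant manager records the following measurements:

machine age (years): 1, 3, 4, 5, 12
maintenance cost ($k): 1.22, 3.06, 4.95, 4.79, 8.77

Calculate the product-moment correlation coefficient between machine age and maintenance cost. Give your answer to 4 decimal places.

n = 5, Σx = 25, Σy = 22.79, Σxy = 159.39, Σx² = 195, Σy² = 135.2115
Sxx = Σx² − (Σx)²/n = 195 − 125 = 70
Sxy = Σxy − (Σx)(Σy)/n = 159.39 − 113.95 = 45.44
Syy = Σy² − (Σy)²/n = 135.2115 − 103.87682 = 31.33468
r = Sxy/√(Sxx·Syy) = 45.44/√(2193.4276) = 45.44/46.834043 = 0.970234

0.9702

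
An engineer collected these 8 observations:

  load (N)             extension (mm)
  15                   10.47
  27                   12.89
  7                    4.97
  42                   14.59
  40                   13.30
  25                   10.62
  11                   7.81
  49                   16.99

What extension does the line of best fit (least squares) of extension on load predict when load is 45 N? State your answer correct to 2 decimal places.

n = 8, Σx = 216, Σy = 91.64, Σxy = 2868.57, Σx² = 7514
Sxx = Σx² − (Σx)²/n = 7514 − 5832 = 1682
Sxy = Σxy − (Σx)(Σy)/n = 2868.57 − 2474.28 = 394.29
b = Sxy/Sxx = 394.29/1682 = 0.234417
a = ȳ − b·x̄ = 11.455 − 0.234417·27 = 5.125731
ŷ(45) = a + b·45 = 5.125731 + 0.234417·45 = 15.674512

15.67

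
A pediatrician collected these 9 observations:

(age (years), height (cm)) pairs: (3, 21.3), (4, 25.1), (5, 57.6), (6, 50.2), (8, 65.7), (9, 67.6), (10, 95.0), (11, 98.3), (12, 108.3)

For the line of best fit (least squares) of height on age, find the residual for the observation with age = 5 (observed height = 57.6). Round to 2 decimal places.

16.00

n = 9, Σx = 68, Σy = 589.1, Σxy = 5218.4, Σx² = 596
Sxx = Σx² − (Σx)²/n = 596 − 513.777778 = 82.222222
Sxy = Σxy − (Σx)(Σy)/n = 5218.4 − 4450.977778 = 767.422222
b = Sxy/Sxx = 767.422222/82.222222 = 9.333514
a = ȳ − b·x̄ = 65.455556 − 9.333514·7.555556 = -5.064324
ŷ(5) = -5.064324 + 9.333514·5 = 41.603243
residual = y − ŷ = 57.6 − 41.603243 = 15.996757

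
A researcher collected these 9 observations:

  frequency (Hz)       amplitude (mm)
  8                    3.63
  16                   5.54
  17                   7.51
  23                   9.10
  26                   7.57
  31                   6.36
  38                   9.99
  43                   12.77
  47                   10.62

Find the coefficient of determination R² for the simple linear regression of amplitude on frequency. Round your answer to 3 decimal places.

0.741

n = 9, Σx = 249, Σy = 73.09, Σxy = 2276.5, Σx² = 8277, Σy² = 656.4905
Sxx = Σx² − (Σx)²/n = 8277 − 6889 = 1388
Sxy = Σxy − (Σx)(Σy)/n = 2276.5 − 2022.156667 = 254.343333
Syy = Σy² − (Σy)²/n = 656.4905 − 593.572011 = 62.918489
R² = Sxy²/(Sxx·Syy) = (254.343333)²/(1388·62.918489) = 0.740752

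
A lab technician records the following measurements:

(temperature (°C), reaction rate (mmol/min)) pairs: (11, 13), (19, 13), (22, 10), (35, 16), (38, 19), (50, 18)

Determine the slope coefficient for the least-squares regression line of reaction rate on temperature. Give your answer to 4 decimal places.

n = 6, Σx = 175, Σy = 89, Σxy = 2792, Σx² = 6135
Sxx = Σx² − (Σx)²/n = 6135 − 5104.166667 = 1030.833333
Sxy = Σxy − (Σx)(Σy)/n = 2792 − 2595.833333 = 196.166667
b = Sxy/Sxx = 196.166667/1030.833333 = 0.190299

0.1903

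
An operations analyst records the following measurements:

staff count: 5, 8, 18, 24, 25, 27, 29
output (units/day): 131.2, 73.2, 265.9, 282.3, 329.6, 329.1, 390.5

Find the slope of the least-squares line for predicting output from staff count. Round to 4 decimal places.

11.5315

n = 7, Σx = 136, Σy = 1801.8, Σxy = 41253.2, Σx² = 3184
Sxx = Σx² − (Σx)²/n = 3184 − 2642.285714 = 541.714286
Sxy = Σxy − (Σx)(Σy)/n = 41253.2 − 35006.4 = 6246.8
b = Sxy/Sxx = 6246.8/541.714286 = 11.531540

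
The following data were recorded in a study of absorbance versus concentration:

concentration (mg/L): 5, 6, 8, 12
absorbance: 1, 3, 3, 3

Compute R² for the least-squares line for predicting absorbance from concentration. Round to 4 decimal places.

n = 4, Σx = 31, Σy = 10, Σxy = 83, Σx² = 269, Σy² = 28
Sxx = Σx² − (Σx)²/n = 269 − 240.25 = 28.75
Sxy = Σxy − (Σx)(Σy)/n = 83 − 77.5 = 5.5
Syy = Σy² − (Σy)²/n = 28 − 25 = 3
R² = Sxy²/(Sxx·Syy) = (5.5)²/(28.75·3) = 0.350725

0.3507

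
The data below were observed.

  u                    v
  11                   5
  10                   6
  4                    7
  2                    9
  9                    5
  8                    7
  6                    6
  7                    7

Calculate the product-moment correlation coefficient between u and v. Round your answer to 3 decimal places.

n = 8, Σx = 57, Σy = 52, Σxy = 347, Σx² = 471, Σy² = 350
Sxx = Σx² − (Σx)²/n = 471 − 406.125 = 64.875
Sxy = Σxy − (Σx)(Σy)/n = 347 − 370.5 = -23.5
Syy = Σy² − (Σy)²/n = 350 − 338 = 12
r = Sxy/√(Sxx·Syy) = -23.5/√(778.5) = -23.5/27.901613 = -0.842245

-0.842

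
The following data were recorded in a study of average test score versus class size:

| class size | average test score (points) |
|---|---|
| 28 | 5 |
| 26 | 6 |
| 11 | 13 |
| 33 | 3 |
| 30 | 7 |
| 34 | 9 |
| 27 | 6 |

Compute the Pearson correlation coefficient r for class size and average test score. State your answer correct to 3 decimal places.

n = 7, Σx = 189, Σy = 49, Σxy = 1216, Σx² = 5455, Σy² = 405
Sxx = Σx² − (Σx)²/n = 5455 − 5103 = 352
Sxy = Σxy − (Σx)(Σy)/n = 1216 − 1323 = -107
Syy = Σy² − (Σy)²/n = 405 − 343 = 62
r = Sxy/√(Sxx·Syy) = -107/√(21824) = -107/147.729483 = -0.724297

-0.724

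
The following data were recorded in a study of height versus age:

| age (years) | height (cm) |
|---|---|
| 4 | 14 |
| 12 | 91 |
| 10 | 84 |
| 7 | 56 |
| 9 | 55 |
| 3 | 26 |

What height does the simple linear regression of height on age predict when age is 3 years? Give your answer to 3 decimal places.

17.163

n = 6, Σx = 45, Σy = 326, Σxy = 2953, Σx² = 399
Sxx = Σx² − (Σx)²/n = 399 − 337.5 = 61.5
Sxy = Σxy − (Σx)(Σy)/n = 2953 − 2445 = 508
b = Sxy/Sxx = 508/61.5 = 8.260163
a = ȳ − b·x̄ = 54.333333 − 8.260163·7.5 = -7.617886
ŷ(3) = a + b·3 = -7.617886 + 8.260163·3 = 17.162602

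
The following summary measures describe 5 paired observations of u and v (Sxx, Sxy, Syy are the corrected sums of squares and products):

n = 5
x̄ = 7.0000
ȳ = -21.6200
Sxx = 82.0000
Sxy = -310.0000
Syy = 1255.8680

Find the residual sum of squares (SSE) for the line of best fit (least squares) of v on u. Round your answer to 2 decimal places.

b = Sxy/Sxx = -310/82 = -3.780488
SSE = Syy − b·Sxy = 1255.868 − (-3.780488)·(-310) = 83.916780

83.92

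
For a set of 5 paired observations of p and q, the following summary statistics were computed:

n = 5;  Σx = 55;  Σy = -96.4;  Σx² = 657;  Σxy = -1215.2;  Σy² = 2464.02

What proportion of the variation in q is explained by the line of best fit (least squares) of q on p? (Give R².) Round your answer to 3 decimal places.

0.761

Sxx = Σx² − (Σx)²/n = 657 − 605 = 52
Sxy = Σxy − (Σx)(Σy)/n = -1215.2 − (-1060.4) = -154.8
Syy = Σy² − (Σy)²/n = 2464.02 − 1858.592 = 605.428
R² = Sxy²/(Sxx·Syy) = (-154.8)²/(52·605.428) = 0.761160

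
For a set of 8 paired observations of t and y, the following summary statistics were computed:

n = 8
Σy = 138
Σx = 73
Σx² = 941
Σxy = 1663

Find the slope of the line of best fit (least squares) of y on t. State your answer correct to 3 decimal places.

1.469

Sxx = Σx² − (Σx)²/n = 941 − 666.125 = 274.875
Sxy = Σxy − (Σx)(Σy)/n = 1663 − 1259.25 = 403.75
b = Sxy/Sxx = 403.75/274.875 = 1.468849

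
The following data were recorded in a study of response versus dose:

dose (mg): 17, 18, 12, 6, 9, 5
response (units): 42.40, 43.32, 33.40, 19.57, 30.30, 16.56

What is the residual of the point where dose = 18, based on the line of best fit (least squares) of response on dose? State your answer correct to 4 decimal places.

n = 6, Σx = 67, Σy = 185.55, Σxy = 2374.28, Σx² = 899
Sxx = Σx² − (Σx)²/n = 899 − 748.166667 = 150.833333
Sxy = Σxy − (Σx)(Σy)/n = 2374.28 − 2071.975 = 302.305
b = Sxy/Sxx = 302.305/150.833333 = 2.004232
a = ȳ − b·x̄ = 30.925 − 2.004232·11.166667 = 8.544409
ŷ(18) = 8.544409 + 2.004232·18 = 44.620586
residual = y − ŷ = 43.32 − 44.620586 = -1.300586

-1.3006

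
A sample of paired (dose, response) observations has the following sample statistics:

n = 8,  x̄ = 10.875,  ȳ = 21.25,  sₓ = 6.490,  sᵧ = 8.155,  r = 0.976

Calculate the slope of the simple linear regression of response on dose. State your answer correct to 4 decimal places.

1.2264

b = r · sᵧ/sₓ = 0.976 · 8.155/6.49 = 1.226391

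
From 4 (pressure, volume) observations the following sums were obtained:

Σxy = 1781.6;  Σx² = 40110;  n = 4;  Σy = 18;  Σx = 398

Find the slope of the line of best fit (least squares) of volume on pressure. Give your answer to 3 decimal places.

-0.018

Sxx = Σx² − (Σx)²/n = 40110 − 39601 = 509
Sxy = Σxy − (Σx)(Σy)/n = 1781.6 − 1791 = -9.4
b = Sxy/Sxx = -9.4/509 = -0.018468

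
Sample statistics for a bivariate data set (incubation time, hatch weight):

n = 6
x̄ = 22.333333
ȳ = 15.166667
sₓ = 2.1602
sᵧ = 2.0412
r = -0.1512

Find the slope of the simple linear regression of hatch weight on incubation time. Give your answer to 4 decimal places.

-0.1429

b = r · sᵧ/sₓ = -0.1512 · 2.0412/2.1602 = -0.142871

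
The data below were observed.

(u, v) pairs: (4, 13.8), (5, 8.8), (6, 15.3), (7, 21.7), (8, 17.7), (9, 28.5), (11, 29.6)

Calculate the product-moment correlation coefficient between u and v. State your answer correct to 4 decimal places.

0.8934

n = 7, Σx = 50, Σy = 135.4, Σxy = 1066.6, Σx² = 392, Σy² = 2974.56
Sxx = Σx² − (Σx)²/n = 392 − 357.142857 = 34.857143
Sxy = Σxy − (Σx)(Σy)/n = 1066.6 − 967.142857 = 99.457143
Syy = Σy² − (Σy)²/n = 2974.56 − 2619.022857 = 355.537143
r = Sxy/√(Sxx·Syy) = 99.457143/√(12393.008980) = 99.457143/111.323892 = 0.893403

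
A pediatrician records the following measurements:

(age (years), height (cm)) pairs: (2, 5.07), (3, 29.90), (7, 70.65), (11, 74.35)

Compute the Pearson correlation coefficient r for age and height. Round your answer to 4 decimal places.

n = 4, Σx = 23, Σy = 179.97, Σxy = 1412.24, Σx² = 183, Σy² = 11439.0599
Sxx = Σx² − (Σx)²/n = 183 − 132.25 = 50.75
Sxy = Σxy − (Σx)(Σy)/n = 1412.24 − 1034.8275 = 377.4125
Syy = Σy² − (Σy)²/n = 11439.0599 − 8097.300225 = 3341.759675
r = Sxy/√(Sxx·Syy) = 377.4125/√(169594.303506) = 377.4125/411.818289 = 0.916454

0.9165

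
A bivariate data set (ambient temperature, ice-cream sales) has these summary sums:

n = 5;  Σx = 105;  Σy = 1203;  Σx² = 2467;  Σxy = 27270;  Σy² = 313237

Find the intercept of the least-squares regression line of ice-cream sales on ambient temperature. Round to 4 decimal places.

79.7336

Sxx = Σx² − (Σx)²/n = 2467 − 2205 = 262
Sxy = Σxy − (Σx)(Σy)/n = 27270 − 25263 = 2007
b = Sxy/Sxx = 2007/262 = 7.660305
a = ȳ − b·x̄ = 240.6 − 7.660305·21 = 79.733588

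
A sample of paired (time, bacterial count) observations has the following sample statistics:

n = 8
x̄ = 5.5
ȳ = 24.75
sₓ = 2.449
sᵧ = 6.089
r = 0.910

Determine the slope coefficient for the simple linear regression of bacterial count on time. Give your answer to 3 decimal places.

b = r · sᵧ/sₓ = 0.91 · 6.089/2.449 = 2.262552

2.263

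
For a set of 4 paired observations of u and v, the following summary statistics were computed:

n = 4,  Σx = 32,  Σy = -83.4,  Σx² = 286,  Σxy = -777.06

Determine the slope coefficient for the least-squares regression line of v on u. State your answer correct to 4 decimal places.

Sxx = Σx² − (Σx)²/n = 286 − 256 = 30
Sxy = Σxy − (Σx)(Σy)/n = -777.06 − (-667.2) = -109.86
b = Sxy/Sxx = -109.86/30 = -3.662

-3.6620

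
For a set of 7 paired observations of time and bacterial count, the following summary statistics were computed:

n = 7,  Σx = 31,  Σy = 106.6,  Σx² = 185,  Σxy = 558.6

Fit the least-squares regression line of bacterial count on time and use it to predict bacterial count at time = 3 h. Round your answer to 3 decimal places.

12.638

Sxx = Σx² − (Σx)²/n = 185 − 137.285714 = 47.714286
Sxy = Σxy − (Σx)(Σy)/n = 558.6 − 472.085714 = 86.514286
b = Sxy/Sxx = 86.514286/47.714286 = 1.813174
a = ȳ − b·x̄ = 15.228571 − 1.813174·4.428571 = 7.198802
ŷ(3) = a + b·3 = 7.198802 + 1.813174·3 = 12.638323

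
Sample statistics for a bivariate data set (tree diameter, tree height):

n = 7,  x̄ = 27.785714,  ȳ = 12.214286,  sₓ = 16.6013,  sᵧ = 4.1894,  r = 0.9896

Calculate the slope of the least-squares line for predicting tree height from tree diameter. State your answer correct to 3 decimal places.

b = r · sᵧ/sₓ = 0.9896 · 4.1894/16.6013 = 0.249729

0.250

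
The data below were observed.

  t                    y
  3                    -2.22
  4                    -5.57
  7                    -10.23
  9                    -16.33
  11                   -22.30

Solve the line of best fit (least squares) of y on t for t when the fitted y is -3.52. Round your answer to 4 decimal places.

3.5483

n = 5, Σx = 34, Σy = -56.65, Σxy = -492.82, Σx² = 276
Sxx = Σx² − (Σx)²/n = 276 − 231.2 = 44.8
Sxy = Σxy − (Σx)(Σy)/n = -492.82 − (-385.22) = -107.6
b = Sxy/Sxx = -107.6/44.8 = -2.401786
a = ȳ − b·x̄ = -11.33 − (-2.401786)·6.8 = 5.002143
Set a + b·x = -3.52: x = (-3.52 − 5.002143) / (-2.401786) = 3.548253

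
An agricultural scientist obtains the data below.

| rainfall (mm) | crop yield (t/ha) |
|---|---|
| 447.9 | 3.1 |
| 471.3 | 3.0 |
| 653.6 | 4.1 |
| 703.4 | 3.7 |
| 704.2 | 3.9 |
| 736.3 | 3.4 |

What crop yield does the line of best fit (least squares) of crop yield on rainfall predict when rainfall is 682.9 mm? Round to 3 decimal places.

n = 6, Σx = 3716.7, Σy = 21.2, Σxy = 13334.53, Σx² = 2382737.95
Sxx = Σx² − (Σx)²/n = 2382737.95 − 2302309.815 = 80428.135
Sxy = Σxy − (Σx)(Σy)/n = 13334.53 − 13132.34 = 202.19
b = Sxy/Sxx = 202.19/80428.135 = 0.002514
a = ȳ − b·x̄ = 3.533333 − 0.002514·619.45 = 1.976085
ŷ(682.9) = a + b·682.9 = 1.976085 + 0.002514·682.9 = 3.692842

3.693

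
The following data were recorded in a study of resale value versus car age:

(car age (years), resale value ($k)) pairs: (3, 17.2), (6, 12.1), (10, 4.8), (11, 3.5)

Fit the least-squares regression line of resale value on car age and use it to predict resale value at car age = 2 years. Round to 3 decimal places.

18.965

n = 4, Σx = 30, Σy = 37.6, Σxy = 210.7, Σx² = 266
Sxx = Σx² − (Σx)²/n = 266 − 225 = 41
Sxy = Σxy − (Σx)(Σy)/n = 210.7 − 282 = -71.3
b = Sxy/Sxx = -71.3/41 = -1.739024
a = ȳ − b·x̄ = 9.4 − (-1.739024)·7.5 = 22.442683
ŷ(2) = a + b·2 = 22.442683 + (-1.739024)·2 = 18.964634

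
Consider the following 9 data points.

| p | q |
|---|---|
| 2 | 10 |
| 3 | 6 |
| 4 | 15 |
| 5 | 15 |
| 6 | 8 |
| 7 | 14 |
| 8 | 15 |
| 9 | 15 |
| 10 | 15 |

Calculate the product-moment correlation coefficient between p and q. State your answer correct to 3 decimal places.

0.587

n = 9, Σx = 54, Σy = 113, Σxy = 724, Σx² = 384, Σy² = 1521
Sxx = Σx² − (Σx)²/n = 384 − 324 = 60
Sxy = Σxy − (Σx)(Σy)/n = 724 − 678 = 46
Syy = Σy² − (Σy)²/n = 1521 − 1418.777778 = 102.222222
r = Sxy/√(Sxx·Syy) = 46/√(6133.333333) = 46/78.315601 = 0.587367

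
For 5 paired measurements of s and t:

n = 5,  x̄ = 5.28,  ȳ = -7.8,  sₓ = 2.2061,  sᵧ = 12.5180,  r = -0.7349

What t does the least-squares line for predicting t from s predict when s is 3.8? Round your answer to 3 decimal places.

b = r · sᵧ/sₓ = -0.7349 · 12.518/2.2061 = -4.170019
a = ȳ − b·x̄ = -7.8 − (-4.170019)·5.28 = 14.217699
ŷ(3.8) = a + b·3.8 = 14.217699 + (-4.170019)·3.8 = -1.628372

-1.628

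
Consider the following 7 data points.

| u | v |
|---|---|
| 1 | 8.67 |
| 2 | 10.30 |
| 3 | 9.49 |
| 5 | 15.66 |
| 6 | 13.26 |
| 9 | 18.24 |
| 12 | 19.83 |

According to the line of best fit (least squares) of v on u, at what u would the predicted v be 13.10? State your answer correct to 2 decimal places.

4.92

n = 7, Σx = 38, Σy = 95.45, Σxy = 617.72, Σx² = 300
Sxx = Σx² − (Σx)²/n = 300 − 206.285714 = 93.714286
Sxy = Σxy − (Σx)(Σy)/n = 617.72 − 518.157143 = 99.562857
b = Sxy/Sxx = 99.562857/93.714286 = 1.062409
a = ȳ − b·x̄ = 13.635714 − 1.062409·5.428571 = 7.868354
Set a + b·x = 13.10: x = (13.10 − 7.868354) / 1.062409 = 4.924326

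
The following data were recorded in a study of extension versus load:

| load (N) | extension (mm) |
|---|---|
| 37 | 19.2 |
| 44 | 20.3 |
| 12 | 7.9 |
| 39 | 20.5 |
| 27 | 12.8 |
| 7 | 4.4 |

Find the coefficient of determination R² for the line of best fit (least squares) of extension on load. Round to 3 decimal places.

0.976

n = 6, Σx = 166, Σy = 85.1, Σxy = 2874.3, Σx² = 5748, Σy² = 1446.59
Sxx = Σx² − (Σx)²/n = 5748 − 4592.666667 = 1155.333333
Sxy = Σxy − (Σx)(Σy)/n = 2874.3 − 2354.433333 = 519.866667
Syy = Σy² − (Σy)²/n = 1446.59 − 1207.001667 = 239.588333
R² = Sxy²/(Sxx·Syy) = (519.866667)²/(1155.333333·239.588333) = 0.976362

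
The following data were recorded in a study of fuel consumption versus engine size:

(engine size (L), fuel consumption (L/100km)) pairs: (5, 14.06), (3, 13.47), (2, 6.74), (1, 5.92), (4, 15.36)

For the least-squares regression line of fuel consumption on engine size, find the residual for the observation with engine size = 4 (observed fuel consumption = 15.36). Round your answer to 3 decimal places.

n = 5, Σx = 15, Σy = 55.55, Σxy = 191.55, Σx² = 55
Sxx = Σx² − (Σx)²/n = 55 − 45 = 10
Sxy = Σxy − (Σx)(Σy)/n = 191.55 − 166.65 = 24.9
b = Sxy/Sxx = 24.9/10 = 2.49
a = ȳ − b·x̄ = 11.11 − 2.49·3 = 3.64
ŷ(4) = 3.64 + 2.49·4 = 13.6
residual = y − ŷ = 15.36 − 13.6 = 1.76

1.760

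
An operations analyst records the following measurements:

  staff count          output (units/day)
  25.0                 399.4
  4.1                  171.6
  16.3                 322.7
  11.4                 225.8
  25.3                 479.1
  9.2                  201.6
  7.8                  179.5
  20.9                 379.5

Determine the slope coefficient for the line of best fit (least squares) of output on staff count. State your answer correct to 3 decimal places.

14.010

n = 8, Σx = 120, Σy = 2359.2, Σxy = 41830.29, Σx² = 2259.84
Sxx = Σx² − (Σx)²/n = 2259.84 − 1800 = 459.84
Sxy = Σxy − (Σx)(Σy)/n = 41830.29 − 35388 = 6442.29
b = Sxy/Sxx = 6442.29/459.84 = 14.009851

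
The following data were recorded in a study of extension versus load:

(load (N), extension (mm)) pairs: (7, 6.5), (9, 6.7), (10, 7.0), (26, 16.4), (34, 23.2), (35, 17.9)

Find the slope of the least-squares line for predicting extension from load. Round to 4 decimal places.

0.5320

n = 6, Σx = 121, Σy = 77.7, Σxy = 2017.5, Σx² = 3287
Sxx = Σx² − (Σx)²/n = 3287 − 2440.166667 = 846.833333
Sxy = Σxy − (Σx)(Σy)/n = 2017.5 − 1566.95 = 450.55
b = Sxy/Sxx = 450.55/846.833333 = 0.532041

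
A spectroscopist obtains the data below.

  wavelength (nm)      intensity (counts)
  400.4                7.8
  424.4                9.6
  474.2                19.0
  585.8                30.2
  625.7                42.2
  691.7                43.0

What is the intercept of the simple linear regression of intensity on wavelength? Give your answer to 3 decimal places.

-44.147

n = 6, Σx = 3202.2, Σy = 151.8, Σxy = 90045.96, Σx² = 1778412.18
Sxx = Σx² − (Σx)²/n = 1778412.18 − 1709014.14 = 69398.04
Sxy = Σxy − (Σx)(Σy)/n = 90045.96 − 81015.66 = 9030.3
b = Sxy/Sxx = 9030.3/69398.04 = 0.130123
a = ȳ − b·x̄ = 25.3 − 0.130123·533.7 = -44.146790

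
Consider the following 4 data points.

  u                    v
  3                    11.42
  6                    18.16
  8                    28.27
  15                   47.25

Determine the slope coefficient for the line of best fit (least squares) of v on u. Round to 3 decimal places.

n = 4, Σx = 32, Σy = 105.1, Σxy = 1078.13, Σx² = 334
Sxx = Σx² − (Σx)²/n = 334 − 256 = 78
Sxy = Σxy − (Σx)(Σy)/n = 1078.13 − 840.8 = 237.33
b = Sxy/Sxx = 237.33/78 = 3.042692

3.043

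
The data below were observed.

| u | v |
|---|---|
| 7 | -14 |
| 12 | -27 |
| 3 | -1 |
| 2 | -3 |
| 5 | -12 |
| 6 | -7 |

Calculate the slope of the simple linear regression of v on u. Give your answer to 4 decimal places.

-2.5411

n = 6, Σx = 35, Σy = -64, Σxy = -533, Σx² = 267
Sxx = Σx² − (Σx)²/n = 267 − 204.166667 = 62.833333
Sxy = Σxy − (Σx)(Σy)/n = -533 − (-373.333333) = -159.666667
b = Sxy/Sxx = -159.666667/62.833333 = -2.541114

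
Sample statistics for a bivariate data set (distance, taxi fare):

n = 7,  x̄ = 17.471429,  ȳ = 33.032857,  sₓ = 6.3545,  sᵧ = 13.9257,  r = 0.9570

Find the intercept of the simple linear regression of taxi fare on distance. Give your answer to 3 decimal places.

-3.609

b = r · sᵧ/sₓ = 0.957 · 13.9257/6.3545 = 2.097237
a = ȳ − b·x̄ = 33.032857 − 2.097237·17.471429 = -3.608877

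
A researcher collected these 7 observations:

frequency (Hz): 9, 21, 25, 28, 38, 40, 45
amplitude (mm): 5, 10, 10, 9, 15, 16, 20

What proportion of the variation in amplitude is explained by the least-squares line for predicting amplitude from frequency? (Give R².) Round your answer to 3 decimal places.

0.920

n = 7, Σx = 206, Σy = 85, Σxy = 2867, Σx² = 7000, Σy² = 1187
Sxx = Σx² − (Σx)²/n = 7000 − 6062.285714 = 937.714286
Sxy = Σxy − (Σx)(Σy)/n = 2867 − 2501.428571 = 365.571429
Syy = Σy² − (Σy)²/n = 1187 − 1032.142857 = 154.857143
R² = Sxy²/(Sxx·Syy) = (365.571429)²/(937.714286·154.857143) = 0.920328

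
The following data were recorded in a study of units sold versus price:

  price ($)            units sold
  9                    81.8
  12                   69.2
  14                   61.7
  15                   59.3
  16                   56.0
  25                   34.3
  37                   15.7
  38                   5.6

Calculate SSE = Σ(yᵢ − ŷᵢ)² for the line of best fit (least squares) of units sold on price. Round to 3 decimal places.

110.003

n = 8, Σx = 166, Σy = 383.6, Σxy = 5867.1, Σx² = 4340, Σy² = 23393.6
Sxx = Σx² − (Σx)²/n = 4340 − 3444.5 = 895.5
Sxy = Σxy − (Σx)(Σy)/n = 5867.1 − 7959.7 = -2092.6
Syy = Σy² − (Σy)²/n = 23393.6 − 18393.62 = 4999.98
b = Sxy/Sxx = -2092.6/895.5 = -2.336795
SSE = Syy − b·Sxy = 4999.98 − (-2.336795)·(-2092.6) = 110.002602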